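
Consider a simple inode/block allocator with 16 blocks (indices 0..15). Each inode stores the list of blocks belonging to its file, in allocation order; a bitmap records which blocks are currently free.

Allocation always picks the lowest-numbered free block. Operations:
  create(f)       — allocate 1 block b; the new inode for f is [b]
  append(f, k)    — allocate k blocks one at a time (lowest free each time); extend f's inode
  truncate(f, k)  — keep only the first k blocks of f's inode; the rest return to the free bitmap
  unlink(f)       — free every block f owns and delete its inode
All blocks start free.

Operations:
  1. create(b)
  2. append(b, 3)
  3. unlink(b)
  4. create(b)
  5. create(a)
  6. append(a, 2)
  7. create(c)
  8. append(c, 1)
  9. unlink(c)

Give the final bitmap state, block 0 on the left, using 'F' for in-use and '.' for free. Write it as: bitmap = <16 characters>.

bitmap = FFFF............

[1] create(b) — b=0 (map F...............)
[2] append(b, 3) — b=0,1,2,3 (map FFFF............)
[3] unlink(b) —  (map ................)
[4] create(b) — b=0 (map F...............)
[5] create(a) — a=1 b=0 (map FF..............)
[6] append(a, 2) — a=1,2,3 b=0 (map FFFF............)
[7] create(c) — a=1,2,3 b=0 c=4 (map FFFFF...........)
[8] append(c, 1) — a=1,2,3 b=0 c=4,5 (map FFFFFF..........)
[9] unlink(c) — a=1,2,3 b=0 (map FFFF............)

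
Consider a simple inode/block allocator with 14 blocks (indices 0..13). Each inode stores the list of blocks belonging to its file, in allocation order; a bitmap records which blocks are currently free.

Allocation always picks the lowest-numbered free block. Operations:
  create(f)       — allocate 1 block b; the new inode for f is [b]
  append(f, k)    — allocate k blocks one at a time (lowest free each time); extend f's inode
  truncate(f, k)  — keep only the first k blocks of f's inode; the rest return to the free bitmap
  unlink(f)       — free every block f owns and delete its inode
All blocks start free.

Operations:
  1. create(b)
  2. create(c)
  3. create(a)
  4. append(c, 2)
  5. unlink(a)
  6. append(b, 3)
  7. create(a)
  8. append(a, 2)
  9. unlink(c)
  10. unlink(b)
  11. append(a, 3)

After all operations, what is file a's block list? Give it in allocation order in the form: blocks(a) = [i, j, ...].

blocks(a) = [7, 8, 9, 0, 1, 2]

create(b): bitmap=F............. | b=[0]
create(c): bitmap=FF............ | b=[0] c=[1]
create(a): bitmap=FFF........... | a=[2] b=[0] c=[1]
append(c, 2): bitmap=FFFFF......... | a=[2] b=[0] c=[1, 3, 4]
unlink(a): bitmap=FF.FF......... | b=[0] c=[1, 3, 4]
append(b, 3): bitmap=FFFFFFF....... | b=[0, 2, 5, 6] c=[1, 3, 4]
create(a): bitmap=FFFFFFFF...... | a=[7] b=[0, 2, 5, 6] c=[1, 3, 4]
append(a, 2): bitmap=FFFFFFFFFF.... | a=[7, 8, 9] b=[0, 2, 5, 6] c=[1, 3, 4]
unlink(c): bitmap=F.F..FFFFF.... | a=[7, 8, 9] b=[0, 2, 5, 6]
unlink(b): bitmap=.......FFF.... | a=[7, 8, 9]
append(a, 3): bitmap=FFF....FFF.... | a=[7, 8, 9, 0, 1, 2]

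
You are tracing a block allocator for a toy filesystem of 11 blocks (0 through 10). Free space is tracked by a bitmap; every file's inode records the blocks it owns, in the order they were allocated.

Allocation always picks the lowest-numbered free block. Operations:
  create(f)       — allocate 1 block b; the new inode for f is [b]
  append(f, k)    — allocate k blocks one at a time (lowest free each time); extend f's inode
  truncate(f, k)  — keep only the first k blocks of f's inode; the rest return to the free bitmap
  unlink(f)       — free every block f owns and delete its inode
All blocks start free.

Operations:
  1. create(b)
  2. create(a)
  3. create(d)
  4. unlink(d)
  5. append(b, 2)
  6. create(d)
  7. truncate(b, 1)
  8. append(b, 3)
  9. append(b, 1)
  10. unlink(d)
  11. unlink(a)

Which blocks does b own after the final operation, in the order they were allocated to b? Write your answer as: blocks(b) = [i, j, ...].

  1. create(b)  ⇒  F..........  {b→[0]}
  2. create(a)  ⇒  FF.........  {a→[1]; b→[0]}
  3. create(d)  ⇒  FFF........  {a→[1]; b→[0]; d→[2]}
  4. unlink(d)  ⇒  FF.........  {a→[1]; b→[0]}
  5. append(b, 2)  ⇒  FFFF.......  {a→[1]; b→[0, 2, 3]}
  6. create(d)  ⇒  FFFFF......  {a→[1]; b→[0, 2, 3]; d→[4]}
  7. truncate(b, 1)  ⇒  FF..F......  {a→[1]; b→[0]; d→[4]}
  8. append(b, 3)  ⇒  FFFFFF.....  {a→[1]; b→[0, 2, 3, 5]; d→[4]}
  9. append(b, 1)  ⇒  FFFFFFF....  {a→[1]; b→[0, 2, 3, 5, 6]; d→[4]}
  10. unlink(d)  ⇒  FFFF.FF....  {a→[1]; b→[0, 2, 3, 5, 6]}
  11. unlink(a)  ⇒  F.FF.FF....  {b→[0, 2, 3, 5, 6]}

blocks(b) = [0, 2, 3, 5, 6]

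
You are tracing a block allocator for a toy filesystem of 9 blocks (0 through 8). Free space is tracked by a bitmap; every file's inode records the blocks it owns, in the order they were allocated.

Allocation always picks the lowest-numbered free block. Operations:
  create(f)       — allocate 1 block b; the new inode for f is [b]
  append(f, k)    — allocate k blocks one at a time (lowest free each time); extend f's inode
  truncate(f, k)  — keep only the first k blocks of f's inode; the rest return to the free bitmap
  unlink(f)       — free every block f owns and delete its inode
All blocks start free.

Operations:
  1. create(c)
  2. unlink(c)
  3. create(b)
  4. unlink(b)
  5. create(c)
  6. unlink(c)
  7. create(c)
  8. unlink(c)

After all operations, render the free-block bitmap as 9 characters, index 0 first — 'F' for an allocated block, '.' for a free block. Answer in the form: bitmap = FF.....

  1. create(c)  ⇒  F........  {c→[0]}
  2. unlink(c)  ⇒  .........  {}
  3. create(b)  ⇒  F........  {b→[0]}
  4. unlink(b)  ⇒  .........  {}
  5. create(c)  ⇒  F........  {c→[0]}
  6. unlink(c)  ⇒  .........  {}
  7. create(c)  ⇒  F........  {c→[0]}
  8. unlink(c)  ⇒  .........  {}

bitmap = .........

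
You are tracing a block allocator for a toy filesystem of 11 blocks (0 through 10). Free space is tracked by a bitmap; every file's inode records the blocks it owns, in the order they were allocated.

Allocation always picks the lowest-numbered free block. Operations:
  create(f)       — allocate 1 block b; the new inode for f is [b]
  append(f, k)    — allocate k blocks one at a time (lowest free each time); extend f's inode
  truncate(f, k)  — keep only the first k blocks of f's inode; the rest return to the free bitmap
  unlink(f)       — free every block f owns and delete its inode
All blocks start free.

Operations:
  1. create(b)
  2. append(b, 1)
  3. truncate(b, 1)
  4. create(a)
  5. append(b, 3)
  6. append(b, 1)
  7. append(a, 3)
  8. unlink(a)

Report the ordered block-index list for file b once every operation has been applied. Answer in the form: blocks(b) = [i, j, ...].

after create(b) → b:[0]  free=[F..........]
after append(b, 1) → b:[0, 1]  free=[FF.........]
after truncate(b, 1) → b:[0]  free=[F..........]
after create(a) → a:[1], b:[0]  free=[FF.........]
after append(b, 3) → a:[1], b:[0, 2, 3, 4]  free=[FFFFF......]
after append(b, 1) → a:[1], b:[0, 2, 3, 4, 5]  free=[FFFFFF.....]
after append(a, 3) → a:[1, 6, 7, 8], b:[0, 2, 3, 4, 5]  free=[FFFFFFFFF..]
after unlink(a) → b:[0, 2, 3, 4, 5]  free=[F.FFFF.....]

blocks(b) = [0, 2, 3, 4, 5]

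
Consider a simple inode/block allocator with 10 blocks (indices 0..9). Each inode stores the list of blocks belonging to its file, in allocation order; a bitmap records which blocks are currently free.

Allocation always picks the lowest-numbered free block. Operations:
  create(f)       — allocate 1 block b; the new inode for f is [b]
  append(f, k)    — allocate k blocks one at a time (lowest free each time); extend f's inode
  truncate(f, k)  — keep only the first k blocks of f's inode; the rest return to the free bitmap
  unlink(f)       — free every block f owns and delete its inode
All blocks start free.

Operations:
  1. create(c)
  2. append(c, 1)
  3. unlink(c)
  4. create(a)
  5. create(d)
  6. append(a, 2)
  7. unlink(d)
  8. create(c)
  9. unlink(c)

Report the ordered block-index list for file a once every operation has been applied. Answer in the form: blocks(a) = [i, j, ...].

blocks(a) = [0, 2, 3]

after create(c) → c:[0]  free=[F.........]
after append(c, 1) → c:[0, 1]  free=[FF........]
after unlink(c) →   free=[..........]
after create(a) → a:[0]  free=[F.........]
after create(d) → a:[0], d:[1]  free=[FF........]
after append(a, 2) → a:[0, 2, 3], d:[1]  free=[FFFF......]
after unlink(d) → a:[0, 2, 3]  free=[F.FF......]
after create(c) → a:[0, 2, 3], c:[1]  free=[FFFF......]
after unlink(c) → a:[0, 2, 3]  free=[F.FF......]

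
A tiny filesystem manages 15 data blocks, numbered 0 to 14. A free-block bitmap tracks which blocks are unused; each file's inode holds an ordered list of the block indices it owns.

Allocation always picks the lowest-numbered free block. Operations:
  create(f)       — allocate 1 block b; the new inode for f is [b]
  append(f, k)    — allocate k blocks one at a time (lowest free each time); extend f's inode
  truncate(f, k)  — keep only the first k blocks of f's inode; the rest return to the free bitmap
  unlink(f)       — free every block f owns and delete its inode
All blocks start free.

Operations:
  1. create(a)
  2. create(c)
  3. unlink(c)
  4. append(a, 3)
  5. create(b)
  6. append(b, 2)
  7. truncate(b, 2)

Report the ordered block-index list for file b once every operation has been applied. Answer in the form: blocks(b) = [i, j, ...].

blocks(b) = [4, 5]

  1. create(a)  ⇒  F..............  {a→[0]}
  2. create(c)  ⇒  FF.............  {a→[0]; c→[1]}
  3. unlink(c)  ⇒  F..............  {a→[0]}
  4. append(a, 3)  ⇒  FFFF...........  {a→[0, 1, 2, 3]}
  5. create(b)  ⇒  FFFFF..........  {a→[0, 1, 2, 3]; b→[4]}
  6. append(b, 2)  ⇒  FFFFFFF........  {a→[0, 1, 2, 3]; b→[4, 5, 6]}
  7. truncate(b, 2)  ⇒  FFFFFF.........  {a→[0, 1, 2, 3]; b→[4, 5]}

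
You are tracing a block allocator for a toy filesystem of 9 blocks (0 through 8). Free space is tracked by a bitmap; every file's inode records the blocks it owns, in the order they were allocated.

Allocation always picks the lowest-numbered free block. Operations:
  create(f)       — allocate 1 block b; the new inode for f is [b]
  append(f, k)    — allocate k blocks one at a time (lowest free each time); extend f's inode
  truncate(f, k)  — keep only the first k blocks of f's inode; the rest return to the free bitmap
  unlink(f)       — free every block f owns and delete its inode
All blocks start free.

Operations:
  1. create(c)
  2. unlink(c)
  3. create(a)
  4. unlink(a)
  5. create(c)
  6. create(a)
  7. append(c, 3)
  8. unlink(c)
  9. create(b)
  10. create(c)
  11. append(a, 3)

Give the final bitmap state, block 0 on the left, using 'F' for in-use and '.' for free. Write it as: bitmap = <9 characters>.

[1] create(c) — c=0 (map F........)
[2] unlink(c) —  (map .........)
[3] create(a) — a=0 (map F........)
[4] unlink(a) —  (map .........)
[5] create(c) — c=0 (map F........)
[6] create(a) — a=1 c=0 (map FF.......)
[7] append(c, 3) — a=1 c=0,2,3,4 (map FFFFF....)
[8] unlink(c) — a=1 (map .F.......)
[9] create(b) — a=1 b=0 (map FF.......)
[10] create(c) — a=1 b=0 c=2 (map FFF......)
[11] append(a, 3) — a=1,3,4,5 b=0 c=2 (map FFFFFF...)

bitmap = FFFFFF...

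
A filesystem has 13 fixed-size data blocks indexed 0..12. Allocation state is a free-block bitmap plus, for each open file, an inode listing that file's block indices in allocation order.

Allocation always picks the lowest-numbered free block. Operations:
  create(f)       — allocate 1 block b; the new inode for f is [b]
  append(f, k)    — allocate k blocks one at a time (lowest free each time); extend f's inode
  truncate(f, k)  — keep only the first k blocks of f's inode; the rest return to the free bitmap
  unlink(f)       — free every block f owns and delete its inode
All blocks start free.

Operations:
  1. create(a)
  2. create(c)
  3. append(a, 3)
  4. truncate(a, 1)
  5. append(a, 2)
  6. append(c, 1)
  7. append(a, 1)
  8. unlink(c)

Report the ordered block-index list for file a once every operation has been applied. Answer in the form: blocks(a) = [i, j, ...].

blocks(a) = [0, 2, 3, 5]

create(a): bitmap=F............ | a=[0]
create(c): bitmap=FF........... | a=[0] c=[1]
append(a, 3): bitmap=FFFFF........ | a=[0, 2, 3, 4] c=[1]
truncate(a, 1): bitmap=FF........... | a=[0] c=[1]
append(a, 2): bitmap=FFFF......... | a=[0, 2, 3] c=[1]
append(c, 1): bitmap=FFFFF........ | a=[0, 2, 3] c=[1, 4]
append(a, 1): bitmap=FFFFFF....... | a=[0, 2, 3, 5] c=[1, 4]
unlink(c): bitmap=F.FF.F....... | a=[0, 2, 3, 5]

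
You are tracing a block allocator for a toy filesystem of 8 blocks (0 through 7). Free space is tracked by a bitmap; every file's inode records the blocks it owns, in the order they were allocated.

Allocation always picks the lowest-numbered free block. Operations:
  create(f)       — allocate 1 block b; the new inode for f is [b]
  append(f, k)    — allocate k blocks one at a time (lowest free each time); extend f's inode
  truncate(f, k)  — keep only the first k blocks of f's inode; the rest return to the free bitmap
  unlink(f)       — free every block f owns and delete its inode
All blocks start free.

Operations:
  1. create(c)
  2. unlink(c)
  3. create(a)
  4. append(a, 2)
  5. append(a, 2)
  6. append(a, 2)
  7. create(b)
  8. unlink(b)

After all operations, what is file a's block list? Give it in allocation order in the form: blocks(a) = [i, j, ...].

  1. create(c)  ⇒  F.......  {c→[0]}
  2. unlink(c)  ⇒  ........  {}
  3. create(a)  ⇒  F.......  {a→[0]}
  4. append(a, 2)  ⇒  FFF.....  {a→[0, 1, 2]}
  5. append(a, 2)  ⇒  FFFFF...  {a→[0, 1, 2, 3, 4]}
  6. append(a, 2)  ⇒  FFFFFFF.  {a→[0, 1, 2, 3, 4, 5, 6]}
  7. create(b)  ⇒  FFFFFFFF  {a→[0, 1, 2, 3, 4, 5, 6]; b→[7]}
  8. unlink(b)  ⇒  FFFFFFF.  {a→[0, 1, 2, 3, 4, 5, 6]}

blocks(a) = [0, 1, 2, 3, 4, 5, 6]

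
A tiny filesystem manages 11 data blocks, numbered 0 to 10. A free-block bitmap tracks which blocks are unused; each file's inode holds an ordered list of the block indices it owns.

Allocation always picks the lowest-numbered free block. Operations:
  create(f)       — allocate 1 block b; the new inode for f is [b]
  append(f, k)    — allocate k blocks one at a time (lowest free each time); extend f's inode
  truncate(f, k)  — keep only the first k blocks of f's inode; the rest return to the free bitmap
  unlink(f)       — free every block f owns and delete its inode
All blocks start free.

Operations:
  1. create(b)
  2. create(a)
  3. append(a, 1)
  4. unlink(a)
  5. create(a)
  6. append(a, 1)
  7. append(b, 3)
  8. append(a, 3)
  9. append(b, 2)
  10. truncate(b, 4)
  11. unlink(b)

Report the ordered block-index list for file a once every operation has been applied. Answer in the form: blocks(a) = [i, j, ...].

blocks(a) = [1, 2, 6, 7, 8]

create(b): bitmap=F.......... | b=[0]
create(a): bitmap=FF......... | a=[1] b=[0]
append(a, 1): bitmap=FFF........ | a=[1, 2] b=[0]
unlink(a): bitmap=F.......... | b=[0]
create(a): bitmap=FF......... | a=[1] b=[0]
append(a, 1): bitmap=FFF........ | a=[1, 2] b=[0]
append(b, 3): bitmap=FFFFFF..... | a=[1, 2] b=[0, 3, 4, 5]
append(a, 3): bitmap=FFFFFFFFF.. | a=[1, 2, 6, 7, 8] b=[0, 3, 4, 5]
append(b, 2): bitmap=FFFFFFFFFFF | a=[1, 2, 6, 7, 8] b=[0, 3, 4, 5, 9, 10]
truncate(b, 4): bitmap=FFFFFFFFF.. | a=[1, 2, 6, 7, 8] b=[0, 3, 4, 5]
unlink(b): bitmap=.FF...FFF.. | a=[1, 2, 6, 7, 8]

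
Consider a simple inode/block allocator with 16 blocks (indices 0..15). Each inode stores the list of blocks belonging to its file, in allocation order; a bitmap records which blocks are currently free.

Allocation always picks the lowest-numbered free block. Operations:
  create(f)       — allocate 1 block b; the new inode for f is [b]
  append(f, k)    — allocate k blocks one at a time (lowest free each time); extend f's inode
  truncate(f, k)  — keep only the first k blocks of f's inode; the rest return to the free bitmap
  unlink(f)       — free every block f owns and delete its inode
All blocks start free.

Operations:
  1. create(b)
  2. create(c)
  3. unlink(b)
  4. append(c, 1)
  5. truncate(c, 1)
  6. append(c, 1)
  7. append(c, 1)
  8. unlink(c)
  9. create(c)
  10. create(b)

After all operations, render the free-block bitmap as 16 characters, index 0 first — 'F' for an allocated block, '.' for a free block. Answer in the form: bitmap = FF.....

bitmap = FF..............

  1. create(b)  ⇒  F...............  {b→[0]}
  2. create(c)  ⇒  FF..............  {b→[0]; c→[1]}
  3. unlink(b)  ⇒  .F..............  {c→[1]}
  4. append(c, 1)  ⇒  FF..............  {c→[1, 0]}
  5. truncate(c, 1)  ⇒  .F..............  {c→[1]}
  6. append(c, 1)  ⇒  FF..............  {c→[1, 0]}
  7. append(c, 1)  ⇒  FFF.............  {c→[1, 0, 2]}
  8. unlink(c)  ⇒  ................  {}
  9. create(c)  ⇒  F...............  {c→[0]}
  10. create(b)  ⇒  FF..............  {b→[1]; c→[0]}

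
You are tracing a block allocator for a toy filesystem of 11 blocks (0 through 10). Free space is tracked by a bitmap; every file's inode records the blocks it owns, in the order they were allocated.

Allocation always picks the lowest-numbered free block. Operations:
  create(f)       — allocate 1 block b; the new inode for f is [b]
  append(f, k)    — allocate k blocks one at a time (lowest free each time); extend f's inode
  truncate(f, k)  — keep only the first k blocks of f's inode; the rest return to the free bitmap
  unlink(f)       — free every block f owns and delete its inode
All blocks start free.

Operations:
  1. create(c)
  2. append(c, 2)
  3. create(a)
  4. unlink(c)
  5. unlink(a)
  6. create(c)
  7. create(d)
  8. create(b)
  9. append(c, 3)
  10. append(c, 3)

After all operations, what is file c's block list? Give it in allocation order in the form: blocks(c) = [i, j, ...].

  1. create(c)  ⇒  F..........  {c→[0]}
  2. append(c, 2)  ⇒  FFF........  {c→[0, 1, 2]}
  3. create(a)  ⇒  FFFF.......  {a→[3]; c→[0, 1, 2]}
  4. unlink(c)  ⇒  ...F.......  {a→[3]}
  5. unlink(a)  ⇒  ...........  {}
  6. create(c)  ⇒  F..........  {c→[0]}
  7. create(d)  ⇒  FF.........  {c→[0]; d→[1]}
  8. create(b)  ⇒  FFF........  {b→[2]; c→[0]; d→[1]}
  9. append(c, 3)  ⇒  FFFFFF.....  {b→[2]; c→[0, 3, 4, 5]; d→[1]}
  10. append(c, 3)  ⇒  FFFFFFFFF..  {b→[2]; c→[0, 3, 4, 5, 6, 7, 8]; d→[1]}

blocks(c) = [0, 3, 4, 5, 6, 7, 8]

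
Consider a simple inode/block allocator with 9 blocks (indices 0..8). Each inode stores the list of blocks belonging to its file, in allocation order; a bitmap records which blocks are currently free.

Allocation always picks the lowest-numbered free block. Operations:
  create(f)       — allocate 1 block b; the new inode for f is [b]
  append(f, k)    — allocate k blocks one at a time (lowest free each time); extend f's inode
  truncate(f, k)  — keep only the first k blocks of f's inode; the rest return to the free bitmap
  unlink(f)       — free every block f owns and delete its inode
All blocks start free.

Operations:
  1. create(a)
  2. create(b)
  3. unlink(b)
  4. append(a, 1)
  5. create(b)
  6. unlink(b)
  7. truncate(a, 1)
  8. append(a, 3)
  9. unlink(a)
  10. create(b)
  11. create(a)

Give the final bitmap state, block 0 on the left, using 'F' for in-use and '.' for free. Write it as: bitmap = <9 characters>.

bitmap = FF.......

  1. create(a)  ⇒  F........  {a→[0]}
  2. create(b)  ⇒  FF.......  {a→[0]; b→[1]}
  3. unlink(b)  ⇒  F........  {a→[0]}
  4. append(a, 1)  ⇒  FF.......  {a→[0, 1]}
  5. create(b)  ⇒  FFF......  {a→[0, 1]; b→[2]}
  6. unlink(b)  ⇒  FF.......  {a→[0, 1]}
  7. truncate(a, 1)  ⇒  F........  {a→[0]}
  8. append(a, 3)  ⇒  FFFF.....  {a→[0, 1, 2, 3]}
  9. unlink(a)  ⇒  .........  {}
  10. create(b)  ⇒  F........  {b→[0]}
  11. create(a)  ⇒  FF.......  {a→[1]; b→[0]}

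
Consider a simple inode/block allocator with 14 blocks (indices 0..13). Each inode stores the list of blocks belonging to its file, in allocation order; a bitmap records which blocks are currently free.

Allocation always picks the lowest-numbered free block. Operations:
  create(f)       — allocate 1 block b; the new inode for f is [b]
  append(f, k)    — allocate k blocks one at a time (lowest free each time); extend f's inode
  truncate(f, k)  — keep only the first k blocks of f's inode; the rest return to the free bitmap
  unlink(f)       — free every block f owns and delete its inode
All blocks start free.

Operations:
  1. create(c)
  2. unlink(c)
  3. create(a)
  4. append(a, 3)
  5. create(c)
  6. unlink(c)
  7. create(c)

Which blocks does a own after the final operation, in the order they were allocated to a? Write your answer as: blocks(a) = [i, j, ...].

blocks(a) = [0, 1, 2, 3]

after create(c) → c:[0]  free=[F.............]
after unlink(c) →   free=[..............]
after create(a) → a:[0]  free=[F.............]
after append(a, 3) → a:[0, 1, 2, 3]  free=[FFFF..........]
after create(c) → a:[0, 1, 2, 3], c:[4]  free=[FFFFF.........]
after unlink(c) → a:[0, 1, 2, 3]  free=[FFFF..........]
after create(c) → a:[0, 1, 2, 3], c:[4]  free=[FFFFF.........]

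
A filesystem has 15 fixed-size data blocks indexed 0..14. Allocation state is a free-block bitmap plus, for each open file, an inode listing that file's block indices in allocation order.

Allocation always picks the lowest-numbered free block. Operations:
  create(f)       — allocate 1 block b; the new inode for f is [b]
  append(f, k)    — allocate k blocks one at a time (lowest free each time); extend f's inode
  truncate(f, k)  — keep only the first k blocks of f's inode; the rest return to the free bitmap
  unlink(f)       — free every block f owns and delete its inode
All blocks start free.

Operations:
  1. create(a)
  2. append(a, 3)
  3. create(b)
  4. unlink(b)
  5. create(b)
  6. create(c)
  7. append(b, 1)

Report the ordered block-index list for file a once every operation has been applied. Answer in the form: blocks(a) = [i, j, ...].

create(a): bitmap=F.............. | a=[0]
append(a, 3): bitmap=FFFF........... | a=[0, 1, 2, 3]
create(b): bitmap=FFFFF.......... | a=[0, 1, 2, 3] b=[4]
unlink(b): bitmap=FFFF........... | a=[0, 1, 2, 3]
create(b): bitmap=FFFFF.......... | a=[0, 1, 2, 3] b=[4]
create(c): bitmap=FFFFFF......... | a=[0, 1, 2, 3] b=[4] c=[5]
append(b, 1): bitmap=FFFFFFF........ | a=[0, 1, 2, 3] b=[4, 6] c=[5]

blocks(a) = [0, 1, 2, 3]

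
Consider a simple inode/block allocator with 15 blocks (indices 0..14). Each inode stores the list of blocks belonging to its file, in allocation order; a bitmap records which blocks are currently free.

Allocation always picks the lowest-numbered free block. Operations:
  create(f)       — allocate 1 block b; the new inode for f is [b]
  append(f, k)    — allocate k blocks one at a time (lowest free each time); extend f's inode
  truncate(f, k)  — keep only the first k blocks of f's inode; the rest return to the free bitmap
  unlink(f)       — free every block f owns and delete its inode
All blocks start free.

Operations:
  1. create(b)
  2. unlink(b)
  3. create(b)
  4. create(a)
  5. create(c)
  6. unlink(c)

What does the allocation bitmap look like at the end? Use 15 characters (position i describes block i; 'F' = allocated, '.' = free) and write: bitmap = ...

[1] create(b) — b=0 (map F..............)
[2] unlink(b) —  (map ...............)
[3] create(b) — b=0 (map F..............)
[4] create(a) — a=1 b=0 (map FF.............)
[5] create(c) — a=1 b=0 c=2 (map FFF............)
[6] unlink(c) — a=1 b=0 (map FF.............)

bitmap = FF.............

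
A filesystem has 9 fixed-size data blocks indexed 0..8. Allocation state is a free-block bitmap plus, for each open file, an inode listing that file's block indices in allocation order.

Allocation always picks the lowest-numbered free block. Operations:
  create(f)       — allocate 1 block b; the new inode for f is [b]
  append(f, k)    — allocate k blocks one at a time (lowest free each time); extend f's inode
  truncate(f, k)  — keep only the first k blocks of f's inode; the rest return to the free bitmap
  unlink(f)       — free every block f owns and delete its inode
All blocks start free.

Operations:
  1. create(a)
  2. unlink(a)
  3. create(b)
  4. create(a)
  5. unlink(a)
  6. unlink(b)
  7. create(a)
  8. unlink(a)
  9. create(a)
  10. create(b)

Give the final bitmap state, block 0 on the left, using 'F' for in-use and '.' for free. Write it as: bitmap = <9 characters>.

  1. create(a)  ⇒  F........  {a→[0]}
  2. unlink(a)  ⇒  .........  {}
  3. create(b)  ⇒  F........  {b→[0]}
  4. create(a)  ⇒  FF.......  {a→[1]; b→[0]}
  5. unlink(a)  ⇒  F........  {b→[0]}
  6. unlink(b)  ⇒  .........  {}
  7. create(a)  ⇒  F........  {a→[0]}
  8. unlink(a)  ⇒  .........  {}
  9. create(a)  ⇒  F........  {a→[0]}
  10. create(b)  ⇒  FF.......  {a→[0]; b→[1]}

bitmap = FF.......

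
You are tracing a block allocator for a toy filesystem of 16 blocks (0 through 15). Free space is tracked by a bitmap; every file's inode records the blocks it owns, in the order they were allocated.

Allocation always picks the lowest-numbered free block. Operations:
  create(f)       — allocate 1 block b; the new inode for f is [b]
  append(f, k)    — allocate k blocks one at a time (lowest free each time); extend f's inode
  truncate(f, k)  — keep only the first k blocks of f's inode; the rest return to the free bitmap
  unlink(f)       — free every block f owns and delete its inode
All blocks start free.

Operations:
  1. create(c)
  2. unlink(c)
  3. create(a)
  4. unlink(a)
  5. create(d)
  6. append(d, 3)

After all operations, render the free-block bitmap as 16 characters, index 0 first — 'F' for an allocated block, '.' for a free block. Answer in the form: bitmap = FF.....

bitmap = FFFF............

after create(c) → c:[0]  free=[F...............]
after unlink(c) →   free=[................]
after create(a) → a:[0]  free=[F...............]
after unlink(a) →   free=[................]
after create(d) → d:[0]  free=[F...............]
after append(d, 3) → d:[0, 1, 2, 3]  free=[FFFF............]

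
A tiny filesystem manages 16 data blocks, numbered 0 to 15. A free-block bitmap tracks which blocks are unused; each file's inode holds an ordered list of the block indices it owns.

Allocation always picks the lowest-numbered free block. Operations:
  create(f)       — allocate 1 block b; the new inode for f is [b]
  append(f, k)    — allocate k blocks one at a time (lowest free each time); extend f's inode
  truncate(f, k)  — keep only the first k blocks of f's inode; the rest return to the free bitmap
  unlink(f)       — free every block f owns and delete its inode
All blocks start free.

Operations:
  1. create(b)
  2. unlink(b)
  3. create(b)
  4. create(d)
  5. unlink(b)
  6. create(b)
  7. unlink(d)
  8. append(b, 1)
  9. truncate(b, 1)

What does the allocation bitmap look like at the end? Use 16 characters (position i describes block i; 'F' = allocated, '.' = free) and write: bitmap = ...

bitmap = F...............

  1. create(b)  ⇒  F...............  {b→[0]}
  2. unlink(b)  ⇒  ................  {}
  3. create(b)  ⇒  F...............  {b→[0]}
  4. create(d)  ⇒  FF..............  {b→[0]; d→[1]}
  5. unlink(b)  ⇒  .F..............  {d→[1]}
  6. create(b)  ⇒  FF..............  {b→[0]; d→[1]}
  7. unlink(d)  ⇒  F...............  {b→[0]}
  8. append(b, 1)  ⇒  FF..............  {b→[0, 1]}
  9. truncate(b, 1)  ⇒  F...............  {b→[0]}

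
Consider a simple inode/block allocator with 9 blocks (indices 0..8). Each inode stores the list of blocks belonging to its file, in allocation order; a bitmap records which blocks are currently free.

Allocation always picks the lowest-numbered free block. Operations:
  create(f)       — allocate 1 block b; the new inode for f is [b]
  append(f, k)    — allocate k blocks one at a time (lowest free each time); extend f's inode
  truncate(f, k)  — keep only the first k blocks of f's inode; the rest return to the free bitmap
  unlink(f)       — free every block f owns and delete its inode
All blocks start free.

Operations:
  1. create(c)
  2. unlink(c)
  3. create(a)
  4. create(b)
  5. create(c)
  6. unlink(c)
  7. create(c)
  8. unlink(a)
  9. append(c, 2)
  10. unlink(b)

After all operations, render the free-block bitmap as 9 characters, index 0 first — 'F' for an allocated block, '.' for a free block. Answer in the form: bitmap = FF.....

create(c): bitmap=F........ | c=[0]
unlink(c): bitmap=......... | 
create(a): bitmap=F........ | a=[0]
create(b): bitmap=FF....... | a=[0] b=[1]
create(c): bitmap=FFF...... | a=[0] b=[1] c=[2]
unlink(c): bitmap=FF....... | a=[0] b=[1]
create(c): bitmap=FFF...... | a=[0] b=[1] c=[2]
unlink(a): bitmap=.FF...... | b=[1] c=[2]
append(c, 2): bitmap=FFFF..... | b=[1] c=[2, 0, 3]
unlink(b): bitmap=F.FF..... | c=[2, 0, 3]

bitmap = F.FF.....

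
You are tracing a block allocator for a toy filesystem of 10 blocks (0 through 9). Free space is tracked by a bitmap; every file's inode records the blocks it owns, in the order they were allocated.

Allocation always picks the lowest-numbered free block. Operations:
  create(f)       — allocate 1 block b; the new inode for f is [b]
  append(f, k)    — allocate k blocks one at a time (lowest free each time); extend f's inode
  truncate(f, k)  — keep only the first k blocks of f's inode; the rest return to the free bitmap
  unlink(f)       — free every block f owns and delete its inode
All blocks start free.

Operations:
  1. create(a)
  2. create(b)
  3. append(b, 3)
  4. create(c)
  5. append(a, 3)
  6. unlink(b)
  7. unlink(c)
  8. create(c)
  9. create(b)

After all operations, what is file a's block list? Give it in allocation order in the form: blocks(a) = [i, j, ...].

blocks(a) = [0, 6, 7, 8]

  1. create(a)  ⇒  F.........  {a→[0]}
  2. create(b)  ⇒  FF........  {a→[0]; b→[1]}
  3. append(b, 3)  ⇒  FFFFF.....  {a→[0]; b→[1, 2, 3, 4]}
  4. create(c)  ⇒  FFFFFF....  {a→[0]; b→[1, 2, 3, 4]; c→[5]}
  5. append(a, 3)  ⇒  FFFFFFFFF.  {a→[0, 6, 7, 8]; b→[1, 2, 3, 4]; c→[5]}
  6. unlink(b)  ⇒  F....FFFF.  {a→[0, 6, 7, 8]; c→[5]}
  7. unlink(c)  ⇒  F.....FFF.  {a→[0, 6, 7, 8]}
  8. create(c)  ⇒  FF....FFF.  {a→[0, 6, 7, 8]; c→[1]}
  9. create(b)  ⇒  FFF...FFF.  {a→[0, 6, 7, 8]; b→[2]; c→[1]}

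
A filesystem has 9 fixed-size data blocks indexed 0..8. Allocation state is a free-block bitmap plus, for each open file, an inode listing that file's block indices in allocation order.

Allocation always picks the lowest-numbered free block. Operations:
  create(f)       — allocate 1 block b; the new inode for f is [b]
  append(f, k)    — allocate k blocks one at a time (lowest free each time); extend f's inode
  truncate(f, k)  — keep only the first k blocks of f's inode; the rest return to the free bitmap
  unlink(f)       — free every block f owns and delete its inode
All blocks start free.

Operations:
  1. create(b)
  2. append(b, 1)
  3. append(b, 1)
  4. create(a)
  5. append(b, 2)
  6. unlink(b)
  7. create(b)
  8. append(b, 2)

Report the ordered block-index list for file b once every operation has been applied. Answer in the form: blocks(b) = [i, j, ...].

create(b): bitmap=F........ | b=[0]
append(b, 1): bitmap=FF....... | b=[0, 1]
append(b, 1): bitmap=FFF...... | b=[0, 1, 2]
create(a): bitmap=FFFF..... | a=[3] b=[0, 1, 2]
append(b, 2): bitmap=FFFFFF... | a=[3] b=[0, 1, 2, 4, 5]
unlink(b): bitmap=...F..... | a=[3]
create(b): bitmap=F..F..... | a=[3] b=[0]
append(b, 2): bitmap=FFFF..... | a=[3] b=[0, 1, 2]

blocks(b) = [0, 1, 2]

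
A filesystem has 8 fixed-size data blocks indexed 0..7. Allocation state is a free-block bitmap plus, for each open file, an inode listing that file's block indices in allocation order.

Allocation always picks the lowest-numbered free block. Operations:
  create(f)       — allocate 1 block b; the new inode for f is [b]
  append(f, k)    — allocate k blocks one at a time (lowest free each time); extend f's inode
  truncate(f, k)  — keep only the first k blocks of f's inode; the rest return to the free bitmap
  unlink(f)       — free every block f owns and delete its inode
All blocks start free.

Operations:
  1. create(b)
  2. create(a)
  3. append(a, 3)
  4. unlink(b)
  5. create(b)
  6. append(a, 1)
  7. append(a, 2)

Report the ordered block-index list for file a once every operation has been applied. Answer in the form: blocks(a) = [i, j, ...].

blocks(a) = [1, 2, 3, 4, 5, 6, 7]

after create(b) → b:[0]  free=[F.......]
after create(a) → a:[1], b:[0]  free=[FF......]
after append(a, 3) → a:[1, 2, 3, 4], b:[0]  free=[FFFFF...]
after unlink(b) → a:[1, 2, 3, 4]  free=[.FFFF...]
after create(b) → a:[1, 2, 3, 4], b:[0]  free=[FFFFF...]
after append(a, 1) → a:[1, 2, 3, 4, 5], b:[0]  free=[FFFFFF..]
after append(a, 2) → a:[1, 2, 3, 4, 5, 6, 7], b:[0]  free=[FFFFFFFF]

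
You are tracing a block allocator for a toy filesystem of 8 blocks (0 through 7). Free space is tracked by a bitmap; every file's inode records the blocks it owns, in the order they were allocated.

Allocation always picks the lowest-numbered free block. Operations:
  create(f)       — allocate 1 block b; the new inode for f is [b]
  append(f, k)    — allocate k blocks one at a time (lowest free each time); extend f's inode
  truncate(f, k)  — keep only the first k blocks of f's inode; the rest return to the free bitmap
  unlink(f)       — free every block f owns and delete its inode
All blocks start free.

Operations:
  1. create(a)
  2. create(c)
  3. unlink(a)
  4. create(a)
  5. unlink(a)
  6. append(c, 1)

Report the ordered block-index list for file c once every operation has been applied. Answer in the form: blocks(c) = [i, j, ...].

blocks(c) = [1, 0]

create(a): bitmap=F....... | a=[0]
create(c): bitmap=FF...... | a=[0] c=[1]
unlink(a): bitmap=.F...... | c=[1]
create(a): bitmap=FF...... | a=[0] c=[1]
unlink(a): bitmap=.F...... | c=[1]
append(c, 1): bitmap=FF...... | c=[1, 0]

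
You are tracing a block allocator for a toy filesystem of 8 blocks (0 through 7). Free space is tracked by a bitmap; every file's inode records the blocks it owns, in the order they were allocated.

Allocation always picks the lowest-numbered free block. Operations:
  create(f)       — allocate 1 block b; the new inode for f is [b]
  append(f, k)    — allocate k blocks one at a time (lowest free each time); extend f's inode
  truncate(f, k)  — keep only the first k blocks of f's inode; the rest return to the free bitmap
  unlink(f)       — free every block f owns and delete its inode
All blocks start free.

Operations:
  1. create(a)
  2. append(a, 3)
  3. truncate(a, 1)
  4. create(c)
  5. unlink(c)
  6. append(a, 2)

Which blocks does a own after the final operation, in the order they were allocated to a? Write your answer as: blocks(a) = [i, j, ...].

  1. create(a)  ⇒  F.......  {a→[0]}
  2. append(a, 3)  ⇒  FFFF....  {a→[0, 1, 2, 3]}
  3. truncate(a, 1)  ⇒  F.......  {a→[0]}
  4. create(c)  ⇒  FF......  {a→[0]; c→[1]}
  5. unlink(c)  ⇒  F.......  {a→[0]}
  6. append(a, 2)  ⇒  FFF.....  {a→[0, 1, 2]}

blocks(a) = [0, 1, 2]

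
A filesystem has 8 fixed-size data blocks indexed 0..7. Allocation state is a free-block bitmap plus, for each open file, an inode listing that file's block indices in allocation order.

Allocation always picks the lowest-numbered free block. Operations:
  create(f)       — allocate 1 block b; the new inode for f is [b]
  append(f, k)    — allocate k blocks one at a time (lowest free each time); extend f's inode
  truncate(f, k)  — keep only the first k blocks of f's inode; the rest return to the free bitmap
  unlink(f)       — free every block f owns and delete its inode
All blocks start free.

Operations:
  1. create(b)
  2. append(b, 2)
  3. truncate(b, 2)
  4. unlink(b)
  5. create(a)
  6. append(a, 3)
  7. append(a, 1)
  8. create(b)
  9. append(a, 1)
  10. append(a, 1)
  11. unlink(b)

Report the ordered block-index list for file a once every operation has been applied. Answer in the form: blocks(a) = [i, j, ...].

create(b): bitmap=F....... | b=[0]
append(b, 2): bitmap=FFF..... | b=[0, 1, 2]
truncate(b, 2): bitmap=FF...... | b=[0, 1]
unlink(b): bitmap=........ | 
create(a): bitmap=F....... | a=[0]
append(a, 3): bitmap=FFFF.... | a=[0, 1, 2, 3]
append(a, 1): bitmap=FFFFF... | a=[0, 1, 2, 3, 4]
create(b): bitmap=FFFFFF.. | a=[0, 1, 2, 3, 4] b=[5]
append(a, 1): bitmap=FFFFFFF. | a=[0, 1, 2, 3, 4, 6] b=[5]
append(a, 1): bitmap=FFFFFFFF | a=[0, 1, 2, 3, 4, 6, 7] b=[5]
unlink(b): bitmap=FFFFF.FF | a=[0, 1, 2, 3, 4, 6, 7]

blocks(a) = [0, 1, 2, 3, 4, 6, 7]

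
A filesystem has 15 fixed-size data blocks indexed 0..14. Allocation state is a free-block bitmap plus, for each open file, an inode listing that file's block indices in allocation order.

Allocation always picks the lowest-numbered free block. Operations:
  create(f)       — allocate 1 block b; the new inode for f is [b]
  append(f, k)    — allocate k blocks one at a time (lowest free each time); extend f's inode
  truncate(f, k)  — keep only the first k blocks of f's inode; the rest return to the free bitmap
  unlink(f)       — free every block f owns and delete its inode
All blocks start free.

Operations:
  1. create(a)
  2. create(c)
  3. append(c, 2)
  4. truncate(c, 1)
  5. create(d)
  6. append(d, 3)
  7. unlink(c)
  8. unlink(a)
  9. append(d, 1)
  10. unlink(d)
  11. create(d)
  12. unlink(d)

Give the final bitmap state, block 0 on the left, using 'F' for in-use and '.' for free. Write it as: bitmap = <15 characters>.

bitmap = ...............

create(a): bitmap=F.............. | a=[0]
create(c): bitmap=FF............. | a=[0] c=[1]
append(c, 2): bitmap=FFFF........... | a=[0] c=[1, 2, 3]
truncate(c, 1): bitmap=FF............. | a=[0] c=[1]
create(d): bitmap=FFF............ | a=[0] c=[1] d=[2]
append(d, 3): bitmap=FFFFFF......... | a=[0] c=[1] d=[2, 3, 4, 5]
unlink(c): bitmap=F.FFFF......... | a=[0] d=[2, 3, 4, 5]
unlink(a): bitmap=..FFFF......... | d=[2, 3, 4, 5]
append(d, 1): bitmap=F.FFFF......... | d=[2, 3, 4, 5, 0]
unlink(d): bitmap=............... | 
create(d): bitmap=F.............. | d=[0]
unlink(d): bitmap=............... | 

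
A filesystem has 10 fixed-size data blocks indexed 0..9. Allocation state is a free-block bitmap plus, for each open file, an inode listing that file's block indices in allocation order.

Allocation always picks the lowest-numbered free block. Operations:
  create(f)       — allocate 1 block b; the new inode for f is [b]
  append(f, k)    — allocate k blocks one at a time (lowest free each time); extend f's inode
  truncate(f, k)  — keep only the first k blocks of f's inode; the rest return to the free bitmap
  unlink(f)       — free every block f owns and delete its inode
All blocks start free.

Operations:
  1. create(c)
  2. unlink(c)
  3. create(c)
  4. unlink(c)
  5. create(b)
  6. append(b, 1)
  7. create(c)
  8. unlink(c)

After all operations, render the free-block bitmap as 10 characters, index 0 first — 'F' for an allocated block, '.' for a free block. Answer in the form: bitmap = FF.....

bitmap = FF........

create(c): bitmap=F......... | c=[0]
unlink(c): bitmap=.......... | 
create(c): bitmap=F......... | c=[0]
unlink(c): bitmap=.......... | 
create(b): bitmap=F......... | b=[0]
append(b, 1): bitmap=FF........ | b=[0, 1]
create(c): bitmap=FFF....... | b=[0, 1] c=[2]
unlink(c): bitmap=FF........ | b=[0, 1]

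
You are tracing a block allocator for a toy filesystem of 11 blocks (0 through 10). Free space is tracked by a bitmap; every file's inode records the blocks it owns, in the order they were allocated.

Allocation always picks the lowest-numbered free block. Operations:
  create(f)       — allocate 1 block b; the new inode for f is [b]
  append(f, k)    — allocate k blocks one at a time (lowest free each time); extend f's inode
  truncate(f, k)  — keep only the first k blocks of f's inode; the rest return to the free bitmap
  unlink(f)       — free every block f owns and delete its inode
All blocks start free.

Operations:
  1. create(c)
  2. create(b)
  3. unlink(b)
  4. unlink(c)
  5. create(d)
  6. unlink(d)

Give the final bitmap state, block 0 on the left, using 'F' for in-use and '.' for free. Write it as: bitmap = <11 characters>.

bitmap = ...........

  1. create(c)  ⇒  F..........  {c→[0]}
  2. create(b)  ⇒  FF.........  {b→[1]; c→[0]}
  3. unlink(b)  ⇒  F..........  {c→[0]}
  4. unlink(c)  ⇒  ...........  {}
  5. create(d)  ⇒  F..........  {d→[0]}
  6. unlink(d)  ⇒  ...........  {}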